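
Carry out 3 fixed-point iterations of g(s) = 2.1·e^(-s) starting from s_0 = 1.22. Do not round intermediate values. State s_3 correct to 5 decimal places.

0.67857

s_1 = g(1.220000) = 0.619983
s_2 = g(0.619983) = 1.129702
s_3 = g(1.129702) = 0.678572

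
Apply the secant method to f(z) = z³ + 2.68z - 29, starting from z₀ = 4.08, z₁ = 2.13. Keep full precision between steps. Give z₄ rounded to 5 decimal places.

2.77786

f(z_0) = 49.851712, f(z_1) = -13.628003
z_2 = 2.130000 - (-13.628003)·(2.130000 - 4.080000)/(-13.628003 - (49.851712)) = 2.548631; f(z_2) = -5.614975
z_3 = 2.548631 - (-5.614975)·(2.548631 - 2.130000)/(-5.614975 - (-13.628003)) = 2.841979; f(z_3) = 1.570737
z_4 = 2.841979 - (1.570737)·(2.841979 - 2.548631)/(1.570737 - (-5.614975)) = 2.777856; f(z_4) = -0.120066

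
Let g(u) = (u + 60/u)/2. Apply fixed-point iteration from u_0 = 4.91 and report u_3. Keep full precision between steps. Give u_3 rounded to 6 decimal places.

7.746065

u_1 = g(4.910000) = 8.564980
u_2 = g(8.564980) = 7.785125
u_3 = g(7.785125) = 7.746065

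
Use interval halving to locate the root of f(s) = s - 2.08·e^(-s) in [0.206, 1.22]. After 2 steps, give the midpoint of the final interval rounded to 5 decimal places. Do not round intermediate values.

0.83975

f(0.206000) = -1.486773, f(1.220000) = 0.605921 (opposite signs)
step 1: m = 0.713000, f(m) = -0.306557 < 0 → root in [0.713000, 1.220000]
step 2: m = 0.966500, f(m) = 0.175243 > 0 → root in [0.713000, 0.966500]
Midpoint of [0.713000, 0.966500] = 0.839750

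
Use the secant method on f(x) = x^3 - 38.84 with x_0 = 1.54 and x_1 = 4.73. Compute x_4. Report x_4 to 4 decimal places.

Secant update: x_(k+1) = x_k − f(x_k)·(x_k − x_(k-1))/(f(x_k) − f(x_(k-1))).
f(x_0) = -35.187736, f(x_1) = 66.983817
x_2 = 4.730000 - (66.983817)·(4.730000 - 1.540000)/(66.983817 - (-35.187736)) = 2.638631; f(x_2) = -20.468857
x_3 = 2.638631 - (-20.468857)·(2.638631 - 4.730000)/(-20.468857 - (66.983817)) = 3.128130; f(x_3) = -8.230643
x_4 = 3.128130 - (-8.230643)·(3.128130 - 2.638631)/(-8.230643 - (-20.468857)) = 3.457335; f(x_4) = 2.486092

3.4573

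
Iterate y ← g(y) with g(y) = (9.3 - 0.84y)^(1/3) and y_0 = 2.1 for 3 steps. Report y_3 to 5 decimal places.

1.96994

y_1 = g(2.100000) = 1.960561
y_2 = g(1.960561) = 1.970666
y_3 = g(1.970666) = 1.969937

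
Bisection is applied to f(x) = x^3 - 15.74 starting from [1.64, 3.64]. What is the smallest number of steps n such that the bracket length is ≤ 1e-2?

8

Initial width b − a = 3.64 − 1.64 = 2.000000.
After n steps the width is (b−a)/2^n; need (b−a)/2^n ≤ 1e-2.
So n ≥ log₂(2.000000/1e-2) = log₂(200.0000) ≈ 7.6439.
Hence n = 8.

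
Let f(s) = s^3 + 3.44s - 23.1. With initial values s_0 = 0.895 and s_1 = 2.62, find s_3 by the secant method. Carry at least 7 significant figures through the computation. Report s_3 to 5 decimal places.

2.44154

f(s_0) = -19.304283, f(s_1) = 3.897528
s_2 = 2.620000 - (3.897528)·(2.620000 - 0.895000)/(3.897528 - (-19.304283)) = 2.330228; f(s_2) = -2.430966
s_3 = 2.330228 - (-2.430966)·(2.330228 - 2.620000)/(-2.430966 - (3.897528)) = 2.441538; f(s_3) = -0.146835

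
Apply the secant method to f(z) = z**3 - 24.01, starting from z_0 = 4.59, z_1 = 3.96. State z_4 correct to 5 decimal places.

f(z_0) = 72.692579, f(z_1) = 38.089136
z_2 = 3.960000 - (38.089136)·(3.960000 - 4.590000)/(38.089136 - (72.692579)) = 3.266538; f(z_2) = 10.844860
z_3 = 3.266538 - (10.844860)·(3.266538 - 3.960000)/(10.844860 - (38.089136)) = 2.990499; f(z_3) = 2.734288
z_4 = 2.990499 - (2.734288)·(2.990499 - 3.266538)/(2.734288 - (10.844860)) = 2.897439; f(z_4) = 0.314442

2.89744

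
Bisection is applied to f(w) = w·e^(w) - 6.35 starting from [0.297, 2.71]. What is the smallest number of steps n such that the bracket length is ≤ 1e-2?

8

Initial width b − a = 2.71 − 0.297 = 2.413000.
After n steps the width is (b−a)/2^n; need (b−a)/2^n ≤ 1e-2.
So n ≥ log₂(2.413000/1e-2) = log₂(241.3000) ≈ 7.9147.
Hence n = 8.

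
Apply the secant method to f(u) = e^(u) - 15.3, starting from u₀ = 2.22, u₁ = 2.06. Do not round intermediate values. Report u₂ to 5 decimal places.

2.93607

f(u_0) = -6.092669, f(u_1) = -7.454030
u_2 = 2.060000 - (-7.454030)·(2.060000 - 2.220000)/(-7.454030 - (-6.092669)) = 2.936068; f(u_2) = 3.541615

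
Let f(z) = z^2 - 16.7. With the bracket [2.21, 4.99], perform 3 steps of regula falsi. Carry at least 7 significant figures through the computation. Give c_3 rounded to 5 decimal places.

f(2.210000) = -11.815900, f(4.990000) = 8.200100
step 1: c = 3.851097, f(c) = -1.869050 < 0 → new bracket [3.851097, 4.990000]
step 2: c = 4.062502, f(c) = -0.196078 < 0 → new bracket [4.062502, 4.990000]
step 3: c = 4.084162, f(c) = -0.019620 < 0 → new bracket [4.084162, 4.990000]

4.08416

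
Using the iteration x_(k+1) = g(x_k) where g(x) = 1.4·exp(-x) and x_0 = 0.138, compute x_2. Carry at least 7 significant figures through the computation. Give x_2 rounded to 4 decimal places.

0.4135

x_1 = g(0.138000) = 1.219538
x_2 = g(1.219538) = 0.413513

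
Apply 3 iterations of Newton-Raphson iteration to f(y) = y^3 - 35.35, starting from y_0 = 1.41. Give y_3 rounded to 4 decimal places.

3.7241

f'(y) = 3y^2
y_0 = 1.410000: f = -32.546779, f' = 5.964300 → y_1 = 1.410000 - (-32.546779)/(5.964300) = 6.866932
y_1 = 6.866932: f = 288.458484, f' = 141.464262 → y_2 = 6.866932 - (288.458484)/(141.464262) = 4.827841
y_2 = 4.827841: f = 77.177556, f' = 69.924147 → y_3 = 4.827841 - (77.177556)/(69.924147) = 3.724109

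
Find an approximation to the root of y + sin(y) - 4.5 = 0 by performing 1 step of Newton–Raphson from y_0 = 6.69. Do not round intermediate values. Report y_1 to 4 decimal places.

5.3422

Newton update: y ← y − f(y)/f'(y).
f'(y) = 1 + cos(y)
y_0 = 6.690000: f = 2.585686, f' = 1.918386 → y_1 = 6.690000 - (2.585686)/(1.918386) = 5.342155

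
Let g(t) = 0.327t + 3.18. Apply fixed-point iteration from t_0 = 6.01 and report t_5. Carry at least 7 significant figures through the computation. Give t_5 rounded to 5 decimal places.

t_1 = g(6.010000) = 5.145270
t_2 = g(5.145270) = 4.862503
t_3 = g(4.862503) = 4.770039
t_4 = g(4.770039) = 4.739803
t_5 = g(4.739803) = 4.729915

4.72992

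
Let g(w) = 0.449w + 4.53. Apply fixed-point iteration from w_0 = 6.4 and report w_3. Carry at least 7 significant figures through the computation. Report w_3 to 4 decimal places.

8.0565

w_1 = g(6.400000) = 7.403600
w_2 = g(7.403600) = 7.854216
w_3 = g(7.854216) = 8.056543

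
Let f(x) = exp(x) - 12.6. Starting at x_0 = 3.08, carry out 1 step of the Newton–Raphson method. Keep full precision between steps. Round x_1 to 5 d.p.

f'(x) = exp(x)
x_0 = 3.080000: f = 9.158402, f' = 21.758402 → x_1 = 3.080000 - (9.158402)/(21.758402) = 2.659087

2.65909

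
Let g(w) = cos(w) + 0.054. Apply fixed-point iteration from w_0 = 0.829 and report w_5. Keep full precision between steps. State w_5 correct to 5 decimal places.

0.76144

w_1 = g(0.829000) = 0.729613
w_2 = g(0.729613) = 0.799432
w_3 = g(0.799432) = 0.751114
w_4 = g(0.751114) = 0.784929
w_5 = g(0.784929) = 0.761438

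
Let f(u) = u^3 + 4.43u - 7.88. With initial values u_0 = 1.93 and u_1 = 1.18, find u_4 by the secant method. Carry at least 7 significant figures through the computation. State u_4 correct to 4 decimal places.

1.2920

Secant update: u_(k+1) = u_k − f(u_k)·(u_k − u_(k-1))/(f(u_k) − f(u_(k-1))).
f(u_0) = 7.858957, f(u_1) = -1.009568
u_2 = 1.180000 - (-1.009568)·(1.180000 - 1.930000)/(-1.009568 - (7.858957)) = 1.265378; f(u_2) = -0.248277
u_3 = 1.265378 - (-0.248277)·(1.265378 - 1.180000)/(-0.248277 - (-1.009568)) = 1.293222; f(u_3) = 0.011786
u_4 = 1.293222 - (0.011786)·(1.293222 - 1.265378)/(0.011786 - (-0.248277)) = 1.291960; f(u_4) = -0.000129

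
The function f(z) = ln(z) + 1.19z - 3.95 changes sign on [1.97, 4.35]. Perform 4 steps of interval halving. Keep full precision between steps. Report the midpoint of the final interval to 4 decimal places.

f(1.970000) = -0.927666, f(4.350000) = 2.696676 (opposite signs)
step 1: m = 3.160000, f(m) = 0.960972 > 0 → root in [1.970000, 3.160000]
step 2: m = 2.565000, f(m) = 0.044308 > 0 → root in [1.970000, 2.565000]
step 3: m = 2.267500, f(m) = -0.432997 < 0 → root in [2.267500, 2.565000]
step 4: m = 2.416250, f(m) = -0.192446 < 0 → root in [2.416250, 2.565000]
Midpoint of [2.416250, 2.565000] = 2.490625

2.4906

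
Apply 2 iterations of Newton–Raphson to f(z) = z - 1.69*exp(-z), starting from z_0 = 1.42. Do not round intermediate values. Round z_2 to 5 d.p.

0.77576

f'(z) = 1 + 1.69*exp(-z)
z_0 = 1.420000: f = 1.011503, f' = 1.408497 → z_1 = 1.420000 - (1.011503)/(1.408497) = 0.701856
z_1 = 0.701856: f = -0.135817, f' = 1.837673 → z_2 = 0.701856 - (-0.135817)/(1.837673) = 0.775763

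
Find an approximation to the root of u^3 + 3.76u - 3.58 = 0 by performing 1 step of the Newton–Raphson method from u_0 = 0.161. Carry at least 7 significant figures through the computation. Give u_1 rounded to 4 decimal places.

Newton update: u ← u − f(u)/f'(u).
f'(u) = 3u^2 + 3.76
u_0 = 0.161000: f = -2.970467, f' = 3.837763 → u_1 = 0.161000 - (-2.970467)/(3.837763) = 0.935010

0.9350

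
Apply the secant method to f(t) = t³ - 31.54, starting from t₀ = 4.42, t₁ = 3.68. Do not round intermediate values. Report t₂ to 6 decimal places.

3.309218

f(t_0) = 54.810888, f(t_1) = 18.296032
t_2 = 3.680000 - (18.296032)·(3.680000 - 4.420000)/(18.296032 - (54.810888)) = 3.309218; f(t_2) = 4.698983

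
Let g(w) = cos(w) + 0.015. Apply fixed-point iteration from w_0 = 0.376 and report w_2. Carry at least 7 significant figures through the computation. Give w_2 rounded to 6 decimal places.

0.600629

w_1 = g(0.376000) = 0.945141
w_2 = g(0.945141) = 0.600629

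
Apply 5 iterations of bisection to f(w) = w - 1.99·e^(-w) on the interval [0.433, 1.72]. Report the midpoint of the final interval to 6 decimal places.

0.855297

f(0.433000) = -0.857635, f(1.720000) = 1.363658 (opposite signs)
step 1: m = 1.076500, f(m) = 0.398335 > 0 → root in [0.433000, 1.076500]
step 2: m = 0.754750, f(m) = -0.180805 < 0 → root in [0.754750, 1.076500]
step 3: m = 0.915625, f(m) = 0.119095 > 0 → root in [0.754750, 0.915625]
step 4: m = 0.835187, f(m) = -0.028061 < 0 → root in [0.835187, 0.915625]
step 5: m = 0.875406, f(m) = 0.046188 > 0 → root in [0.835187, 0.875406]
Midpoint of [0.835187, 0.875406] = 0.855297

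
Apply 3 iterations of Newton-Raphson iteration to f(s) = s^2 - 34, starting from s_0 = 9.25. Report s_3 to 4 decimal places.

f'(s) = 2s
s_0 = 9.250000: f = 51.562500, f' = 18.500000 → s_1 = 9.250000 - (51.562500)/(18.500000) = 6.462838
s_1 = 6.462838: f = 7.768273, f' = 12.925676 → s_2 = 6.462838 - (7.768273)/(12.925676) = 5.861842
s_2 = 5.861842: f = 0.361196, f' = 11.723685 → s_3 = 5.861842 - (0.361196)/(11.723685) = 5.831033

5.8310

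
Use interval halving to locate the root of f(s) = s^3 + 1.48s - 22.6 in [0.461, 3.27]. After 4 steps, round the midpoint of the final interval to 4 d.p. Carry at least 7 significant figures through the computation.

f(0.461000) = -21.819748, f(3.270000) = 17.205383 (opposite signs)
step 1: m = 1.865500, f(m) = -13.346952 < 0 → root in [1.865500, 3.270000]
step 2: m = 2.567750, f(m) = -1.869681 < 0 → root in [2.567750, 3.270000]
step 3: m = 2.918875, f(m) = 6.588257 > 0 → root in [2.567750, 2.918875]
step 4: m = 2.743313, f(m) = 2.105624 > 0 → root in [2.567750, 2.743313]
Midpoint of [2.567750, 2.743313] = 2.655531

2.6555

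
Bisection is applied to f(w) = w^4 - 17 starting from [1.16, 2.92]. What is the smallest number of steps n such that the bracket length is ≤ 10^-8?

Initial width b − a = 2.92 − 1.16 = 1.760000.
After n steps the width is (b−a)/2^n; need (b−a)/2^n ≤ 10^-8.
So n ≥ log₂(1.760000/10^-8) = log₂(176000000.0000) ≈ 27.3910.
Hence n = 28.

28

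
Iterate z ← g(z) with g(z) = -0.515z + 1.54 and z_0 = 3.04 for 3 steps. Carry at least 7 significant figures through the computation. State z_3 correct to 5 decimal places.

z_1 = g(3.040000) = -0.025600
z_2 = g(-0.025600) = 1.553184
z_3 = g(1.553184) = 0.740110

0.74011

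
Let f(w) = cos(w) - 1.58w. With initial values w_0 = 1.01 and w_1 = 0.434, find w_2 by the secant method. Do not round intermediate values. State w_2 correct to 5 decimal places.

f(w_0) = -1.063939, f(w_1) = 0.221571
w_2 = 0.434000 - (0.221571)·(0.434000 - 1.010000)/(0.221571 - (-1.063939)) = 0.533280; f(w_2) = 0.018563

0.53328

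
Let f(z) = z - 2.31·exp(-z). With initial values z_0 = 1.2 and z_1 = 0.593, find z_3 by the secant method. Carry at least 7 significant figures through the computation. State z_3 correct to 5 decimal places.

f(z_0) = 0.504241, f(z_1) = -0.683660
z_2 = 0.593000 - (-0.683660)·(0.593000 - 1.200000)/(-0.683660 - (0.504241)) = 0.942340; f(z_2) = 0.042099
z_3 = 0.942340 - (0.042099)·(0.942340 - 0.593000)/(0.042099 - (-0.683660)) = 0.922076; f(z_3) = 0.003406

0.92208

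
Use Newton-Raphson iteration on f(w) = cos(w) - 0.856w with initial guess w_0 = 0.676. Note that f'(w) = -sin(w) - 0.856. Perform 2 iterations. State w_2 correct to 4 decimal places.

0.8076

w_0 = 0.676000: f = 0.201426, f' = -1.481678 → w_1 = 0.676000 - (0.201426)/(-1.481678) = 0.811944
w_1 = 0.811944: f = -0.006935, f' = -1.581626 → w_2 = 0.811944 - (-0.006935)/(-1.581626) = 0.807559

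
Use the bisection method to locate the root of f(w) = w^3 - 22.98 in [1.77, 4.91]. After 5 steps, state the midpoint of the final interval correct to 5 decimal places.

f(1.770000) = -17.434767, f(4.910000) = 95.390771 (opposite signs)
step 1: m = 3.340000, f(m) = 14.279704 > 0 → root in [1.770000, 3.340000]
step 2: m = 2.555000, f(m) = -6.300896 < 0 → root in [2.555000, 3.340000]
step 3: m = 2.947500, f(m) = 2.627162 > 0 → root in [2.555000, 2.947500]
step 4: m = 2.751250, f(m) = -2.154753 < 0 → root in [2.751250, 2.947500]
step 5: m = 2.849375, f(m) = 0.153899 > 0 → root in [2.751250, 2.849375]
Midpoint of [2.751250, 2.849375] = 2.800312

2.80031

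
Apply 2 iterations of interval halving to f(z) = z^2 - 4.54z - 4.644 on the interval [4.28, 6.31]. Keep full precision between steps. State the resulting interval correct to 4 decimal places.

[5.2950, 5.8025]

f(4.280000) = -5.756800, f(6.310000) = 6.524700 (opposite signs)
step 1: m = 5.295000, f(m) = -0.646275 < 0 → root in [5.295000, 6.310000]
step 2: m = 5.802500, f(m) = 2.681656 > 0 → root in [5.295000, 5.802500]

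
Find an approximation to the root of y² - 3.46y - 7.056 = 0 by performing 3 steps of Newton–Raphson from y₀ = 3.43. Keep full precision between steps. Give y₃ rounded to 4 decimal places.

4.9004

Newton update: y ← y − f(y)/f'(y).
f'(y) = 2y - 3.46
y_0 = 3.430000: f = -7.158900, f' = 3.400000 → y_1 = 3.430000 - (-7.158900)/(3.400000) = 5.535559
y_1 = 5.535559: f = 4.433378, f' = 7.611118 → y_2 = 5.535559 - (4.433378)/(7.611118) = 4.953072
y_2 = 4.953072: f = 0.339291, f' = 6.446143 → y_3 = 4.953072 - (0.339291)/(6.446143) = 4.900437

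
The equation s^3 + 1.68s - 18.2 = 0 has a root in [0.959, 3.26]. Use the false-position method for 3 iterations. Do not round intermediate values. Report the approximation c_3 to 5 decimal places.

f(0.959000) = -15.706906, f(3.260000) = 21.922776
step 1: c = 1.919454, f(c) = -7.903462 < 0 → new bracket [1.919454, 3.260000]
step 2: c = 2.274677, f(c) = -2.609013 < 0 → new bracket [2.274677, 3.260000]
step 3: c = 2.379468, f(c) = -0.730255 < 0 → new bracket [2.379468, 3.260000]

2.37947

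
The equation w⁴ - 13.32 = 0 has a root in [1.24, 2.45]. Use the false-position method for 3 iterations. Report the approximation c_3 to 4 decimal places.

1.8750

f(1.240000) = -10.955786, f(2.450000) = 22.710006
step 1: c = 1.633768, f(c) = -6.195388 < 0 → new bracket [1.633768, 2.450000]
step 2: c = 1.808713, f(c) = -2.617652 < 0 → new bracket [1.808713, 2.450000]
step 3: c = 1.874991, f(c) = -0.960608 < 0 → new bracket [1.874991, 2.450000]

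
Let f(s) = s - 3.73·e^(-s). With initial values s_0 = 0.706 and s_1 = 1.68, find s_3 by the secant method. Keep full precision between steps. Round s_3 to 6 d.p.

f(s_0) = -1.135183, f(s_1) = 0.984825
s_2 = 1.680000 - (0.984825)·(1.680000 - 0.706000)/(0.984825 - (-1.135183)) = 1.227540; f(s_2) = 0.134603
s_3 = 1.227540 - (0.134603)·(1.227540 - 1.680000)/(0.134603 - (0.984825)) = 1.155909; f(s_3) = -0.018189

1.155909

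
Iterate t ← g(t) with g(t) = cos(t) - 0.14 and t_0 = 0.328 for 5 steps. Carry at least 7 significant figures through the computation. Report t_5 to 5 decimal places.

0.67541

t_1 = g(0.328000) = 0.806689
t_2 = g(0.806689) = 0.551893
t_3 = g(0.551893) = 0.711533
t_4 = g(0.711533) = 0.617361
t_5 = g(0.617361) = 0.675409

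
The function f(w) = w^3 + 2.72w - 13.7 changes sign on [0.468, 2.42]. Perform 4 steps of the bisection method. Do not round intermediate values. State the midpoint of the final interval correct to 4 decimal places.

f(0.468000) = -12.324537, f(2.420000) = 7.054888 (opposite signs)
step 1: m = 1.444000, f(m) = -6.761384 < 0 → root in [1.444000, 2.420000]
step 2: m = 1.932000, f(m) = -1.233530 < 0 → root in [1.932000, 2.420000]
step 3: m = 2.176000, f(m) = 2.522028 > 0 → root in [1.932000, 2.176000]
step 4: m = 2.054000, f(m) = 0.552533 > 0 → root in [1.932000, 2.054000]
Midpoint of [1.932000, 2.054000] = 1.993000

1.9930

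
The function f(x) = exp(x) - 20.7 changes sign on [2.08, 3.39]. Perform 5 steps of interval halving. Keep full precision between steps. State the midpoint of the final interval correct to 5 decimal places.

f(2.080000) = -12.695531, f(3.390000) = 8.965952 (opposite signs)
step 1: m = 2.735000, f(m) = -5.290257 < 0 → root in [2.735000, 3.390000]
step 2: m = 3.062500, f(m) = 0.680943 > 0 → root in [2.735000, 3.062500]
step 3: m = 2.898750, f(m) = -2.548558 < 0 → root in [2.898750, 3.062500]
step 4: m = 2.980625, f(m) = -0.999875 < 0 → root in [2.980625, 3.062500]
step 5: m = 3.021562, f(m) = -0.176666 < 0 → root in [3.021562, 3.062500]
Midpoint of [3.021562, 3.062500] = 3.042031

3.04203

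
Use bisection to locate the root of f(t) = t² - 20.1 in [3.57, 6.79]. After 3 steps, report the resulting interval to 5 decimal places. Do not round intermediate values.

[4.37500, 4.77750]

f(3.570000) = -7.355100, f(6.790000) = 26.004100 (opposite signs)
step 1: m = 5.180000, f(m) = 6.732400 > 0 → root in [3.570000, 5.180000]
step 2: m = 4.375000, f(m) = -0.959375 < 0 → root in [4.375000, 5.180000]
step 3: m = 4.777500, f(m) = 2.724506 > 0 → root in [4.375000, 4.777500]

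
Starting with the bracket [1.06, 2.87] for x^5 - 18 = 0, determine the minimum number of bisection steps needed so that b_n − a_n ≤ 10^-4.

Initial width b − a = 2.87 − 1.06 = 1.810000.
After n steps the width is (b−a)/2^n; need (b−a)/2^n ≤ 10^-4.
So n ≥ log₂(1.810000/10^-4) = log₂(18100.0000) ≈ 14.1437.
Hence n = 15.

15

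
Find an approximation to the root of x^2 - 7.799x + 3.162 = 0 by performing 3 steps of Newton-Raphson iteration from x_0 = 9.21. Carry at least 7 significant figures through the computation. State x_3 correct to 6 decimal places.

f'(x) = 2x - 7.799
x_0 = 9.210000: f = 16.157310, f' = 10.621000 → x_1 = 9.210000 - (16.157310)/(10.621000) = 7.688739
x_1 = 7.688739: f = 2.314234, f' = 7.578479 → x_2 = 7.688739 - (2.314234)/(7.578479) = 7.383370
x_2 = 7.383370: f = 0.093250, f' = 6.967740 → x_3 = 7.383370 - (0.093250)/(6.967740) = 7.369987

7.369987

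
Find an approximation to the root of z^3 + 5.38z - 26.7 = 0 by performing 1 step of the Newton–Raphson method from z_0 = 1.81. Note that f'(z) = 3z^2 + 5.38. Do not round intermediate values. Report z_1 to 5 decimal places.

Newton update: z ← z − f(z)/f'(z).
z_0 = 1.810000: f = -11.032459, f' = 15.208300 → z_1 = 1.810000 - (-11.032459)/(15.208300) = 2.535424

2.53542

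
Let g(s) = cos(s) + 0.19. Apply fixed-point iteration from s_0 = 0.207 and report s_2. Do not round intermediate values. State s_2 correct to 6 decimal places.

s_1 = g(0.207000) = 1.168652
s_2 = g(1.168652) = 0.581393

0.581393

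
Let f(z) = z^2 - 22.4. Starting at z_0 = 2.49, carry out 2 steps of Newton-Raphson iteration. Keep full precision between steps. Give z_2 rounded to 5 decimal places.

4.82170

f'(z) = 2z
z_0 = 2.490000: f = -16.199900, f' = 4.980000 → z_1 = 2.490000 - (-16.199900)/(4.980000) = 5.742992
z_1 = 5.742992: f = 10.581957, f' = 11.485984 → z_2 = 5.742992 - (10.581957)/(11.485984) = 4.821699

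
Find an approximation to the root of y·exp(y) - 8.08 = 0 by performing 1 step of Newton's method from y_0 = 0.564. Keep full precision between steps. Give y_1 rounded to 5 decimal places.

3.14261

Newton update: y ← y − f(y)/f'(y).
f'(y) = (y + 1)·exp(y)
y_0 = 0.564000: f = -7.088663, f' = 2.749026 → y_1 = 0.564000 - (-7.088663)/(2.749026) = 3.142609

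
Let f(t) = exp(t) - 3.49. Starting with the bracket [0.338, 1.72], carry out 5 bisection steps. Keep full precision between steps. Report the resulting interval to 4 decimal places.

f(0.338000) = -2.087859, f(1.720000) = 2.094528 (opposite signs)
step 1: m = 1.029000, f(m) = -0.691734 < 0 → root in [1.029000, 1.720000]
step 2: m = 1.374500, f(m) = 0.463100 > 0 → root in [1.029000, 1.374500]
step 3: m = 1.201750, f(m) = -0.164068 < 0 → root in [1.201750, 1.374500]
step 4: m = 1.288125, f(m) = 0.135981 > 0 → root in [1.201750, 1.288125]
step 5: m = 1.244937, f(m) = -0.017282 < 0 → root in [1.244937, 1.288125]

[1.2449, 1.2881]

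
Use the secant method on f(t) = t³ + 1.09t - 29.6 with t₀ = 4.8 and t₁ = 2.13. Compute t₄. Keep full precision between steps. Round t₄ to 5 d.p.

2.95679

Secant update: t_(k+1) = t_k − f(t_k)·(t_k − t_(k-1))/(f(t_k) − f(t_(k-1))).
f(t_0) = 86.224000, f(t_1) = -17.614703
t_2 = 2.130000 - (-17.614703)·(2.130000 - 4.800000)/(-17.614703 - (86.224000)) = 2.582926; f(t_2) = -9.552601
t_3 = 2.582926 - (-9.552601)·(2.582926 - 2.130000)/(-9.552601 - (-17.614703)) = 3.119588; f(t_3) = 4.159644
t_4 = 3.119588 - (4.159644)·(3.119588 - 2.582926)/(4.159644 - (-9.552601)) = 2.956790; f(t_4) = -0.527042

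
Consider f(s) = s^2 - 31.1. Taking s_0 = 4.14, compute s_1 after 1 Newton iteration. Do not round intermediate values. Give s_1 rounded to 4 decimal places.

5.8260

Newton update: s ← s − f(s)/f'(s).
f'(s) = 2s
s_0 = 4.140000: f = -13.960400, f' = 8.280000 → s_1 = 4.140000 - (-13.960400)/(8.280000) = 5.826039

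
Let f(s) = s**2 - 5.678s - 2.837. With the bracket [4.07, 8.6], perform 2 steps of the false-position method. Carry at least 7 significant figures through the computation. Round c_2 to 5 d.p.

f(4.070000) = -9.381560, f(8.600000) = 22.292200
step 1: c = 5.411756, f(c) = -4.277846 < 0 → new bracket [5.411756, 8.600000]
step 2: c = 5.925072, f(c) = -1.373082 < 0 → new bracket [5.925072, 8.600000]

5.92507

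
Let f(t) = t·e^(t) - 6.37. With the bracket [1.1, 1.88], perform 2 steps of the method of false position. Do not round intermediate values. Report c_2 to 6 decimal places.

1.440730

f(1.100000) = -3.065417, f(1.880000) = 5.950589
step 1: c = 1.365198, f(c) = -1.023206 < 0 → new bracket [1.365198, 1.880000]
step 2: c = 1.440730, f(c) = -0.284672 < 0 → new bracket [1.440730, 1.880000]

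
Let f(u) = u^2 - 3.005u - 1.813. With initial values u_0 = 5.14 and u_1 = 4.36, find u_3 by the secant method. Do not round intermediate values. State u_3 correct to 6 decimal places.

f(u_0) = 9.160900, f(u_1) = 4.094800
u_2 = 4.360000 - (4.094800)·(4.360000 - 5.140000)/(4.094800 - (9.160900)) = 3.729546; f(u_2) = 0.889227
u_3 = 3.729546 - (0.889227)·(3.729546 - 4.360000)/(0.889227 - (4.094800)) = 3.554658; f(u_3) = 0.140845

3.554658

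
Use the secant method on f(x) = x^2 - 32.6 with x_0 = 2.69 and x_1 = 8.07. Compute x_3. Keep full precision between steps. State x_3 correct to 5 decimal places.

f(x_0) = -25.363900, f(x_1) = 32.524900
x_2 = 8.070000 - (32.524900)·(8.070000 - 2.690000)/(32.524900 - (-25.363900)) = 5.047240; f(x_2) = -7.125371
x_3 = 5.047240 - (-7.125371)·(5.047240 - 8.070000)/(-7.125371 - (32.524900)) = 5.590446; f(x_3) = -1.346910

5.59045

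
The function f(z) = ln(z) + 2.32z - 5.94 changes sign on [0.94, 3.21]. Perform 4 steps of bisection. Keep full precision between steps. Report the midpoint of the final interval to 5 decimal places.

f(0.940000) = -3.821075, f(3.210000) = 2.673471 (opposite signs)
step 1: m = 2.075000, f(m) = -0.396039 < 0 → root in [2.075000, 3.210000]
step 2: m = 2.642500, f(m) = 1.162325 > 0 → root in [2.075000, 2.642500]
step 3: m = 2.358750, f(m) = 0.390432 > 0 → root in [2.075000, 2.358750]
step 4: m = 2.216875, f(m) = -0.000751 < 0 → root in [2.216875, 2.358750]
Midpoint of [2.216875, 2.358750] = 2.287813

2.28781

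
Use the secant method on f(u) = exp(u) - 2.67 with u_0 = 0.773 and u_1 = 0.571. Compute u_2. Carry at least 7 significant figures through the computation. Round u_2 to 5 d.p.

1.02982

f(u_0) = -0.503745, f(u_1) = -0.899964
u_2 = 0.571000 - (-0.899964)·(0.571000 - 0.773000)/(-0.899964 - (-0.503745)) = 1.029819; f(u_2) = 0.130558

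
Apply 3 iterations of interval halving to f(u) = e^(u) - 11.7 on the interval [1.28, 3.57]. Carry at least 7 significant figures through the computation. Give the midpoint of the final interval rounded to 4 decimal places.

2.5681

f(1.280000) = -8.103360, f(3.570000) = 23.816593 (opposite signs)
step 1: m = 2.425000, f(m) = -0.397771 < 0 → root in [2.425000, 3.570000]
step 2: m = 2.997500, f(m) = 8.335386 > 0 → root in [2.425000, 2.997500]
step 3: m = 2.711250, f(m) = 3.348074 > 0 → root in [2.425000, 2.711250]
Midpoint of [2.425000, 2.711250] = 2.568125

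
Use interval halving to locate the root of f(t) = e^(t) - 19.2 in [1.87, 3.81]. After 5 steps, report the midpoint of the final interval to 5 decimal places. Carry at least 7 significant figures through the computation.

2.93094

f(1.870000) = -12.711704, f(3.810000) = 25.950439 (opposite signs)
step 1: m = 2.840000, f(m) = -2.084234 < 0 → root in [2.840000, 3.810000]
step 2: m = 3.325000, f(m) = 8.598999 > 0 → root in [2.840000, 3.325000]
step 3: m = 3.082500, f(m) = 2.612866 > 0 → root in [2.840000, 3.082500]
step 4: m = 2.961250, f(m) = 0.122109 > 0 → root in [2.840000, 2.961250]
step 5: m = 2.900625, f(m) = -1.014492 < 0 → root in [2.900625, 2.961250]
Midpoint of [2.900625, 2.961250] = 2.930937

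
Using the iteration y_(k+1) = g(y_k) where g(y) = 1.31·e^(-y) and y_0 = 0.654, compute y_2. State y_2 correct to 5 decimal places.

y_1 = g(0.654000) = 0.681150
y_2 = g(0.681150) = 0.662906

0.66291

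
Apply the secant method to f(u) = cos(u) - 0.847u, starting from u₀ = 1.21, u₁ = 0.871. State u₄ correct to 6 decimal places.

f(u_0) = -0.671851, f(u_1) = -0.093675
u_2 = 0.871000 - (-0.093675)·(0.871000 - 1.210000)/(-0.093675 - (-0.671851)) = 0.816076; f(u_2) = -0.006131
u_3 = 0.816076 - (-0.006131)·(0.816076 - 0.871000)/(-0.006131 - (-0.093675)) = 0.812229; f(u_3) = -0.000076
u_4 = 0.812229 - (-0.000076)·(0.812229 - 0.816076)/(-0.000076 - (-0.006131)) = 0.812181; f(u_4) = -0.000000

0.812181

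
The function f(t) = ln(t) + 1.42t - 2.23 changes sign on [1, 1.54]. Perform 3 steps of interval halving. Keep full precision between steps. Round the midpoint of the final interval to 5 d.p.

f(1.000000) = -0.810000, f(1.540000) = 0.388582 (opposite signs)
step 1: m = 1.270000, f(m) = -0.187583 < 0 → root in [1.270000, 1.540000]
step 2: m = 1.405000, f(m) = 0.105137 > 0 → root in [1.270000, 1.405000]
step 3: m = 1.337500, f(m) = -0.039948 < 0 → root in [1.337500, 1.405000]
Midpoint of [1.337500, 1.405000] = 1.371250

1.37125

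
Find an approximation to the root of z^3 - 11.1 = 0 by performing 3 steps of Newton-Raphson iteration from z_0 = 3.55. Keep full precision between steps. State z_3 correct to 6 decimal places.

2.232557

f'(z) = 3z^2
z_0 = 3.550000: f = 33.638875, f' = 37.807500 → z_1 = 3.550000 - (33.638875)/(37.807500) = 2.660259
z_1 = 2.660259: f = 7.726599, f' = 21.230937 → z_2 = 2.660259 - (7.726599)/(21.230937) = 2.296328
z_2 = 2.296328: f = 1.008820, f' = 15.819368 → z_3 = 2.296328 - (1.008820)/(15.819368) = 2.232557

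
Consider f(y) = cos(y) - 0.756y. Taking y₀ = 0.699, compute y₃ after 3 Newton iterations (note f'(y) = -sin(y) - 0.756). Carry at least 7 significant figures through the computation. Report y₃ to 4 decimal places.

y_0 = 0.699000: f = 0.237042, f' = -1.399453 → y_1 = 0.699000 - (0.237042)/(-1.399453) = 0.868382
y_1 = 0.868382: f = -0.010434, f' = -1.519285 → y_2 = 0.868382 - (-0.010434)/(-1.519285) = 0.861514
y_2 = 0.861514: f = -0.000015, f' = -1.514830 → y_3 = 0.861514 - (-0.000015)/(-1.514830) = 0.861504

0.8615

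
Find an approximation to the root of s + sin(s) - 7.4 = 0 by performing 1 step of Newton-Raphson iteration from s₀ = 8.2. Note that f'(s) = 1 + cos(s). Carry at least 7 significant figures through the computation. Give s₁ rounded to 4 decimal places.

s_0 = 8.200000: f = 1.740731, f' = 0.660845 → s_1 = 8.200000 - (1.740731)/(0.660845) = 5.565902

5.5659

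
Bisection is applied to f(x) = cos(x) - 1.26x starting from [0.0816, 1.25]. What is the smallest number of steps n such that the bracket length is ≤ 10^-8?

Initial width b − a = 1.25 − 0.0816 = 1.168400.
After n steps the width is (b−a)/2^n; need (b−a)/2^n ≤ 10^-8.
So n ≥ log₂(1.168400/10^-8) = log₂(116840000.0000) ≈ 26.8000.
Hence n = 27.

27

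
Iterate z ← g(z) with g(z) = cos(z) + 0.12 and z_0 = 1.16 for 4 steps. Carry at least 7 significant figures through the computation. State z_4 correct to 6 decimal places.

z_1 = g(1.160000) = 0.519340
z_2 = g(0.519340) = 0.988147
z_3 = g(0.988147) = 0.670238
z_4 = g(0.670238) = 0.903674

0.903674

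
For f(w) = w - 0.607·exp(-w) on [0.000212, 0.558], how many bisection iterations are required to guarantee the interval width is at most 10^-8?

26

Initial width b − a = 0.558 − 0.000212 = 0.557788.
After n steps the width is (b−a)/2^n; need (b−a)/2^n ≤ 10^-8.
So n ≥ log₂(0.557788/10^-8) = log₂(55778800.0000) ≈ 25.7332.
Hence n = 26.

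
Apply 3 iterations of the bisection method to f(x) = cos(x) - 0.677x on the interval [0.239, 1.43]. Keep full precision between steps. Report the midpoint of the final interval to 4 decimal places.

0.9089

f(0.239000) = 0.809772, f(1.430000) = -0.827778 (opposite signs)
step 1: m = 0.834500, f(m) = 0.106592 > 0 → root in [0.834500, 1.430000]
step 2: m = 1.132250, f(m) = -0.341909 < 0 → root in [0.834500, 1.132250]
step 3: m = 0.983375, f(m) = -0.111528 < 0 → root in [0.834500, 0.983375]
Midpoint of [0.834500, 0.983375] = 0.908937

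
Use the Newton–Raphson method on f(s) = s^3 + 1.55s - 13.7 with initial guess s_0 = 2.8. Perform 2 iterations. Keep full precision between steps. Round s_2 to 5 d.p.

2.18314

f'(s) = 3s^2 + 1.55
s_0 = 2.800000: f = 12.592000, f' = 25.070000 → s_1 = 2.800000 - (12.592000)/(25.070000) = 2.297726
s_1 = 2.297726: f = 1.992429, f' = 17.388639 → s_2 = 2.297726 - (1.992429)/(17.388639) = 2.183144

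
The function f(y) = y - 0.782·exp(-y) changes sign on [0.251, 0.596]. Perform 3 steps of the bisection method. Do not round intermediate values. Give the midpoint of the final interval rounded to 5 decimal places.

f(0.251000) = -0.357413, f(0.596000) = 0.165109 (opposite signs)
step 1: m = 0.423500, f(m) = -0.088515 < 0 → root in [0.423500, 0.596000]
step 2: m = 0.509750, f(m) = 0.040045 > 0 → root in [0.423500, 0.509750]
step 3: m = 0.466625, f(m) = -0.023779 < 0 → root in [0.466625, 0.509750]
Midpoint of [0.466625, 0.509750] = 0.488187

0.48819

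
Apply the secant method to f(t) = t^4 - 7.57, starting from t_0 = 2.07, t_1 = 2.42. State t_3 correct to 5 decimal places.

1.73814

Secant update: t_(k+1) = t_k − f(t_k)·(t_k − t_(k-1))/(f(t_k) − f(t_(k-1))).
f(t_0) = 10.790368, f(t_1) = 26.727421
t_2 = 2.420000 - (26.727421)·(2.420000 - 2.070000)/(26.727421 - (10.790368)) = 1.833028; f(t_2) = 3.719554
t_3 = 1.833028 - (3.719554)·(1.833028 - 2.420000)/(3.719554 - (26.727421)) = 1.738136; f(t_3) = 1.557146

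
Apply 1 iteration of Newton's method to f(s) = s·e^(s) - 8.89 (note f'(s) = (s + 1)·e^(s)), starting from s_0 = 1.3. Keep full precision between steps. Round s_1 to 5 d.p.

1.78818

Newton update: s ← s − f(s)/f'(s).
s_0 = 1.300000: f = -4.119914, f' = 8.439382 → s_1 = 1.300000 - (-4.119914)/(8.439382) = 1.788177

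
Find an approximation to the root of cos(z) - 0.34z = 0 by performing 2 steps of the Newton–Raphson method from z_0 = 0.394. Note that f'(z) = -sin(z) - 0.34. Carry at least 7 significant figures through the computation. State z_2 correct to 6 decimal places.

Newton update: z ← z − f(z)/f'(z).
z_0 = 0.394000: f = 0.789421, f' = -0.723885 → z_1 = 0.394000 - (0.789421)/(-0.723885) = 1.484534
z_1 = 1.484534: f = -0.418586, f' = -1.336282 → z_2 = 1.484534 - (-0.418586)/(-1.336282) = 1.171287

1.171287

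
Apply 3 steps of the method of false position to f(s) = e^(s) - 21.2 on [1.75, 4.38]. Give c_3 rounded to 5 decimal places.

2.82617

False-position update: c = (a·f(b) − b·f(a))/(f(b) − f(a)); replace the endpoint whose sign matches f(c).
f(1.750000) = -15.445397, f(4.380000) = 58.638033
step 1: c = 2.298320, f(c) = -11.242564 < 0 → new bracket [2.298320, 4.380000]
step 2: c = 2.633225, f(c) = -7.281408 < 0 → new bracket [2.633225, 4.380000]
step 3: c = 2.826173, f(c) = -4.319269 < 0 → new bracket [2.826173, 4.380000]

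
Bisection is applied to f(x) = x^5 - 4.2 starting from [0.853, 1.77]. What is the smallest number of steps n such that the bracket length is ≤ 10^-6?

20

Initial width b − a = 1.77 − 0.853 = 0.917000.
After n steps the width is (b−a)/2^n; need (b−a)/2^n ≤ 10^-6.
So n ≥ log₂(0.917000/10^-6) = log₂(917000.0000) ≈ 19.8066.
Hence n = 20.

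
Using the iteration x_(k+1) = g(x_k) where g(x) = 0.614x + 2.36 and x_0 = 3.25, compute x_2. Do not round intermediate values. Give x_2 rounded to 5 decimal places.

5.03428

x_1 = g(3.250000) = 4.355500
x_2 = g(4.355500) = 5.034277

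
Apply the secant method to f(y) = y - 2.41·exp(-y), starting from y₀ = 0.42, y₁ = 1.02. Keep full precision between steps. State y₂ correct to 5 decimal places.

f(y_0) = -1.163483, f(y_1) = 0.150966
y_2 = 1.020000 - (0.150966)·(1.020000 - 0.420000)/(0.150966 - (-1.163483)) = 0.951089; f(y_2) = 0.020058

0.95109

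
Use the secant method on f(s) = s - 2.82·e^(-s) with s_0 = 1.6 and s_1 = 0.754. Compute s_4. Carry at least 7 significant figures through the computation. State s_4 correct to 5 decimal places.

1.01843

f(s_0) = 1.030652, f(s_1) = -0.572756
s_2 = 0.754000 - (-0.572756)·(0.754000 - 1.600000)/(-0.572756 - (1.030652)) = 1.056201; f(s_2) = 0.075477
s_3 = 1.056201 - (0.075477)·(1.056201 - 0.754000)/(0.075477 - (-0.572756)) = 1.021014; f(s_3) = 0.005167
s_4 = 1.021014 - (0.005167)·(1.021014 - 1.056201)/(0.005167 - (0.075477)) = 1.018428; f(s_4) = -0.000049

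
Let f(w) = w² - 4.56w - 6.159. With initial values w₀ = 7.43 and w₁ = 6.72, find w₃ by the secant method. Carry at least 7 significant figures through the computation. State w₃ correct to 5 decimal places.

5.67660

f(w_0) = 15.165100, f(w_1) = 8.356200
w_2 = 6.720000 - (8.356200)·(6.720000 - 7.430000)/(8.356200 - (15.165100)) = 5.848655; f(w_2) = 1.377897
w_3 = 5.848655 - (1.377897)·(5.848655 - 6.720000)/(1.377897 - (8.356200)) = 5.676604; f(w_3) = 0.179517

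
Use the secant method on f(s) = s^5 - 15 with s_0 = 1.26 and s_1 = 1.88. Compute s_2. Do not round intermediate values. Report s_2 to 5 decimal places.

1.62097

Secant update: s_(k+1) = s_k − f(s_k)·(s_k − s_(k-1))/(f(s_k) − f(s_(k-1))).
f(s_0) = -11.824203, f(s_1) = 8.484929
s_2 = 1.880000 - (8.484929)·(1.880000 - 1.260000)/(8.484929 - (-11.824203)) = 1.620971; f(s_2) = -3.808814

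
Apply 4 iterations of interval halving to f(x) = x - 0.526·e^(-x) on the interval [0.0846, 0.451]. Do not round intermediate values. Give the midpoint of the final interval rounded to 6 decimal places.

f(0.084600) = -0.398731, f(0.451000) = 0.115943 (opposite signs)
step 1: m = 0.267800, f(m) = -0.134622 < 0 → root in [0.267800, 0.451000]
step 2: m = 0.359400, f(m) = -0.007798 < 0 → root in [0.359400, 0.451000]
step 3: m = 0.405200, f(m) = 0.054440 > 0 → root in [0.359400, 0.405200]
step 4: m = 0.382300, f(m) = 0.023415 > 0 → root in [0.359400, 0.382300]
Midpoint of [0.359400, 0.382300] = 0.370850

0.370850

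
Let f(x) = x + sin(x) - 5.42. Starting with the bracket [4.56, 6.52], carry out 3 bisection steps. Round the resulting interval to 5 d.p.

[5.78500, 6.03000]

f(4.560000) = -1.848411, f(6.520000) = 1.334607 (opposite signs)
step 1: m = 5.540000, f(m) = -0.556637 < 0 → root in [5.540000, 6.520000]
step 2: m = 6.030000, f(m) = 0.359511 > 0 → root in [5.540000, 6.030000]
step 3: m = 5.785000, f(m) = -0.112832 < 0 → root in [5.785000, 6.030000]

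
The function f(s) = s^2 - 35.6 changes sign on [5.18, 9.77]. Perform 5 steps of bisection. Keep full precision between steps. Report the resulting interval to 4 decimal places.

[5.8972, 6.0406]

f(5.180000) = -8.767600, f(9.770000) = 59.852900 (opposite signs)
step 1: m = 7.475000, f(m) = 20.275625 > 0 → root in [5.180000, 7.475000]
step 2: m = 6.327500, f(m) = 4.437256 > 0 → root in [5.180000, 6.327500]
step 3: m = 5.753750, f(m) = -2.494361 < 0 → root in [5.753750, 6.327500]
step 4: m = 6.040625, f(m) = 0.889150 > 0 → root in [5.753750, 6.040625]
step 5: m = 5.897188, f(m) = -0.823180 < 0 → root in [5.897188, 6.040625]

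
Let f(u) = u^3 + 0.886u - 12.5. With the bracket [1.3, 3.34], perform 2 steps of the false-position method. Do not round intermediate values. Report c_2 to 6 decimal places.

2.040932

f(1.300000) = -9.151200, f(3.340000) = 27.718944
step 1: c = 1.806330, f(c) = -5.005851 < 0 → new bracket [1.806330, 3.340000]
step 2: c = 2.040932, f(c) = -2.190424 < 0 → new bracket [2.040932, 3.340000]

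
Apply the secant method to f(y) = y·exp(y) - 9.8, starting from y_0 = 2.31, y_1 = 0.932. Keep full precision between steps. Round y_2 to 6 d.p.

f(y_0) = 13.471921, f(y_1) = -7.433108
y_2 = 0.932000 - (-7.433108)·(0.932000 - 2.310000)/(-7.433108 - (13.471921)) = 1.421969; f(y_2) = -3.905545

1.421969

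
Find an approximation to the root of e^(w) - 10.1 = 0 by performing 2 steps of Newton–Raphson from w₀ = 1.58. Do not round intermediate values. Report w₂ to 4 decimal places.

2.3666

f'(w) = e^(w)
w_0 = 1.580000: f = -5.245044, f' = 4.854956 → w_1 = 1.580000 - (-5.245044)/(4.854956) = 2.660348
w_1 = 2.660348: f = 4.201272, f' = 14.301272 → w_2 = 2.660348 - (4.201272)/(14.301272) = 2.366579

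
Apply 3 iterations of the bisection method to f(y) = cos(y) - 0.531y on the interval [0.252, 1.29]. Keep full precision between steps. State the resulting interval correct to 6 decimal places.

[0.900750, 1.030500]

f(0.252000) = 0.834604, f(1.290000) = -0.407869 (opposite signs)
step 1: m = 0.771000, f(m) = 0.307813 > 0 → root in [0.771000, 1.290000]
step 2: m = 1.030500, f(m) = -0.032805 < 0 → root in [0.771000, 1.030500]
step 3: m = 0.900750, f(m) = 0.142724 > 0 → root in [0.900750, 1.030500]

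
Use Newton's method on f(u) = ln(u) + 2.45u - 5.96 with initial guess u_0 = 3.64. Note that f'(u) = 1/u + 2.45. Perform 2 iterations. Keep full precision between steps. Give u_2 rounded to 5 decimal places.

2.12491

Newton update: u ← u − f(u)/f'(u).
u_0 = 3.640000: f = 4.249984, f' = 2.724725 → u_1 = 3.640000 - (4.249984)/(2.724725) = 2.080216
u_1 = 2.080216: f = -0.131000, f' = 2.930719 → u_2 = 2.080216 - (-0.131000)/(2.930719) = 2.124915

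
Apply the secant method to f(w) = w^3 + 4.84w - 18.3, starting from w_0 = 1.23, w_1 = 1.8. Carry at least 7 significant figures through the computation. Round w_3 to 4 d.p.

Secant update: w_(k+1) = w_k − f(w_k)·(w_k − w_(k-1))/(f(w_k) − f(w_(k-1))).
f(w_0) = -10.485933, f(w_1) = -3.756000
w_2 = 1.800000 - (-3.756000)·(1.800000 - 1.230000)/(-3.756000 - (-10.485933)) = 2.118119; f(w_2) = 1.454486
w_3 = 2.118119 - (1.454486)·(2.118119 - 1.800000)/(1.454486 - (-3.756000)) = 2.029317; f(w_3) = -0.121112

2.0293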